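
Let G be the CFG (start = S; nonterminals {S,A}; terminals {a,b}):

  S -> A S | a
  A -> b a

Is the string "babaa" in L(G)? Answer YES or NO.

CNF form of G:
  S -> A S | a
  A -> T0 T1
  T0 -> b
  T1 -> a

CYK fill:
  cell(0,0) b: {T0}  orig:{}
  cell(1,1) a: {S,T1}  orig:{S}
  cell(2,2) b: {T0}  orig:{}
  cell(3,3) a: {S,T1}  orig:{S}
  cell(4,4) a: {S,T1}  orig:{S}
  cell(0,1) ba: {A}
  cell(1,2) ab: ∅
  cell(2,3) ba: {A}
  cell(3,4) aa: ∅
  cell(0,2) bab: ∅
  cell(1,3) aba: ∅
  cell(2,4) baa: {S}
  cell(0,3) baba: ∅
  cell(1,4) abaa: ∅
  cell(0,4) babaa: {S}

S ∈ T[0,4] ⇒ YES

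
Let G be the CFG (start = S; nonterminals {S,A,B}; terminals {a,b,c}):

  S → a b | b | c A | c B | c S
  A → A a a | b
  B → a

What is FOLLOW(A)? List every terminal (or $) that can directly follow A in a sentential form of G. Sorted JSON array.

Compute FIRST by fixpoint:
pass 1:
  A via A→b: +{b}
  B via B→a: +{a}
  S via S→a b: +{a}
  S via S→b: +{b}
  S via S→c A: +{c}
  S: {a,b,c}  A: {b}  B: {a}
pass 2: (stable)
  S: {a,b,c}  A: {b}  B: {a}

Compute FOLLOW by fixpoint:
FOLLOW(S) := {$}
iter 1:
  A→A a a: FOLLOW(A) ⊇ FIRST(a) = {a}; new: +{a}
  S→c A: FOLLOW(A) ⊇ FOLLOW(S) ⊇ {$}; new: +{$}
  S→c B: FOLLOW(B) ⊇ FOLLOW(S) ⊇ {$}; new: +{$}
  S: {$}  A: {$,a}  B: {$}
iter 2: — fixpoint
  S: {$}  A: {$,a}  B: {$}

FOLLOW(A) = ["$", "a"]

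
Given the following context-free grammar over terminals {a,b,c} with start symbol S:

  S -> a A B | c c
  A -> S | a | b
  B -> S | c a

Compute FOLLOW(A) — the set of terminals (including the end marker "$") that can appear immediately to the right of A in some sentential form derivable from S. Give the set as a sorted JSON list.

Compute FIRST by fixpoint:
round 1:
  A via A→a: +{a}
  A via A→b: +{b}
  B via B→c a: +{c}
  S via S→a A B: +{a}
  S via S→c c: +{c}
  FIRST(S)={a,c}  FIRST(A)={a,b}  FIRST(B)={c}
round 2:
  A via A→S: +{c}
  B via B→S: +{a}
  FIRST(S)={a,c}  FIRST(A)={a,b,c}  FIRST(B)={a,c}
round 3: — fixpoint
  FIRST(S)={a,c}  FIRST(A)={a,b,c}  FIRST(B)={a,c}

FOLLOW iteration:
initialize: $ ∈ FOLLOW(S)
[1]
  S→a A B: FOLLOW(A) ⊇ FIRST(B) = {a,c}; new: +{a,c}
  S→a A B: FOLLOW(B) ⊇ FOLLOW(S) ⊇ {$}; new: +{$}
  S: {$}  A: {a,c}  B: {$}
[2]
  A→S: FOLLOW(S) ⊇ FOLLOW(A) ⊇ {a,c}; new: +{a,c}
  S→a A B: FOLLOW(B) ⊇ FOLLOW(S) ⊇ {$,a,c}; new: +{a,c}
  S: {$,a,c}  A: {a,c}  B: {$,a,c}
[3] (no change)
  S: {$,a,c}  A: {a,c}  B: {$,a,c}

FOLLOW(A) = ["a", "c"]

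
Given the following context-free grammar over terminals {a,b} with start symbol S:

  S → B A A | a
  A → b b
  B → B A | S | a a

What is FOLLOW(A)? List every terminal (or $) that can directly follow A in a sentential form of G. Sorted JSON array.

FIRST sets, iterate to fixpoint:
pass 1:
  A via A→b b: +{b}
  B via B→a a: +{a}
  S via S→B A A: +{a}
  FIRST[S]={a}  FIRST[A]={b}  FIRST[B]={a}
pass 2: (no change)
  FIRST[S]={a}  FIRST[A]={b}  FIRST[B]={a}

Compute FOLLOW by fixpoint:
FOLLOW(S) := {$}
[1]
  B→B A: FOLLOW(B) ⊇ FIRST(A) = {b}; new: +{b}
  B→B A: FOLLOW(A) ⊇ FOLLOW(B) ⊇ {b}; new: +{b}
  B→S: FOLLOW(S) ⊇ FOLLOW(B) ⊇ {b}; new: +{b}
  S→B A A: FOLLOW(A) ⊇ FOLLOW(S) ⊇ {$,b}; new: +{$}
  FOLLOW(S)={$,b}  FOLLOW(A)={$,b}  FOLLOW(B)={b}
[2] (no change)
  FOLLOW(S)={$,b}  FOLLOW(A)={$,b}  FOLLOW(B)={b}

FOLLOW(A) = ["$", "b"]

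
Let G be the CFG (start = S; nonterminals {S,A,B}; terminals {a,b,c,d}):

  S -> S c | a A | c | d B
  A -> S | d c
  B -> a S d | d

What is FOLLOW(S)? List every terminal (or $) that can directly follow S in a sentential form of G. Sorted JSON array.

FIRST sets, iterate to fixpoint:
pass 1:
  A via A→d c: +{d}
  B via B→a S d: +{a}
  B via B→d: +{d}
  S via S→a A: +{a}
  S via S→c: +{c}
  S via S→d B: +{d}
  FIRST[S]={a,c,d}  FIRST[A]={d}  FIRST[B]={a,d}
pass 2:
  A via A→S: +{a,c}
  FIRST[S]={a,c,d}  FIRST[A]={a,c,d}  FIRST[B]={a,d}
pass 3: done
  FIRST[S]={a,c,d}  FIRST[A]={a,c,d}  FIRST[B]={a,d}

FOLLOW iteration:
FOLLOW(S) := {$}
pass 1:
  B→a S d: FOLLOW(S) ⊇ FIRST(d) = {d}; new: +{d}
  S→S c: FOLLOW(S) ⊇ FIRST(c) = {c}; new: +{c}
  S→a A: FOLLOW(A) ⊇ FOLLOW(S) ⊇ {$,c,d}; new: +{$,c,d}
  S→d B: FOLLOW(B) ⊇ FOLLOW(S) ⊇ {$,c,d}; new: +{$,c,d}
  FOLLOW[S]={$,c,d}  FOLLOW[A]={$,c,d}  FOLLOW[B]={$,c,d}
pass 2: (stable)
  FOLLOW[S]={$,c,d}  FOLLOW[A]={$,c,d}  FOLLOW[B]={$,c,d}

FOLLOW(S) = ["$", "c", "d"]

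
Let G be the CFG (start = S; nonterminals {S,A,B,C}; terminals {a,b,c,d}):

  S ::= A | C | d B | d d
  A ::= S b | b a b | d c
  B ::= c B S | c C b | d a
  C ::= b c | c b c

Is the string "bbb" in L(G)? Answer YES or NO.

CNF form of G:
  S -> S T0 | T0 T3 | T0 X8 | T2 B | T2 T2 | T2 T3 | T3 X9
  A -> S T0 | T0 X4 | T2 T3
  B -> T2 T1 | T3 X5 | T3 X6
  C -> T0 T3 | T3 X7
  T0 -> b
  T1 -> a
  T2 -> d
  T3 -> c
  X4 -> T1 T0
  X5 -> B S
  X6 -> C T0
  X7 -> T0 T3
  X8 -> T1 T0
  X9 -> T0 T3

Fill CYK table bottom-up:
  T[0,0] 'b' = {T0}  orig:{}
  T[1,1] 'b' = {T0}  orig:{}
  T[2,2] 'b' = {T0}  orig:{}
  T[0,1] 'bb' = ∅
  T[1,2] 'bb' = ∅
  T[0,2] 'bbb' = ∅

S ∉ T[0,2] ⇒ NO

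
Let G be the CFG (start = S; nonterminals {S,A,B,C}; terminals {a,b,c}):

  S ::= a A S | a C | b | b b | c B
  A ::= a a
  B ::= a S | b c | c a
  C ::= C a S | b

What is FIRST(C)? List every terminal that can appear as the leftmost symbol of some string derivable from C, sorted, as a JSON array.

FIRST sets, iterate to fixpoint:
round 1:
  A via A→a a: +{a}
  B via B→a S: +{a}
  B via B→b c: +{b}
  B via B→c a: +{c}
  C via C→b: +{b}
  S via S→a A S: +{a}
  S via S→b: +{b}
  S via S→c B: +{c}
  S: {a,b,c}  A: {a}  B: {a,b,c}  C: {b}
round 2: done
  S: {a,b,c}  A: {a}  B: {a,b,c}  C: {b}

FIRST(C) = ["b"]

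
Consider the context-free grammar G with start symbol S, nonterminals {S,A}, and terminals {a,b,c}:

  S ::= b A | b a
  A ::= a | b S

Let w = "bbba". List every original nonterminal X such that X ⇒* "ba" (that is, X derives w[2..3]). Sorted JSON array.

CNF form of G:
  S -> T0 A | T0 T1
  A -> T0 S | a
  T0 -> b
  T1 -> a

Fill CYK table bottom-up (cells [i..j] with 2 ≤ i ≤ j ≤ 3 only):
  [2..2]={T0}  "b"  orig:{}
  [3..3]={A,T1}  "a"  orig:{A}
  [2..3]={S}  "ba"

Original NTs in T[2,3] deriving "ba": ["S"]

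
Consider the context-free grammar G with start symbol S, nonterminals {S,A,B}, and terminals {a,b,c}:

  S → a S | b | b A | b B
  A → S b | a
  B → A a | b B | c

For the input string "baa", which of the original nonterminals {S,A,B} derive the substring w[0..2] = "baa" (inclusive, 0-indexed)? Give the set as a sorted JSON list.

Convert to CNF:
  S -> T0 A | T0 B | T1 S | b
  A -> S T0 | a
  B -> A T1 | T0 B | c
  T0 -> b
  T1 -> a

Fill CYK table bottom-up, restricted to cells inside w[0..2]:
  cell(0,0) b: {S,T0}  orig:{S}
  cell(1,1) a: {A,T1}  orig:{A}
  cell(2,2) a: {A,T1}  orig:{A}
  cell(0,1) ba: {S}
  cell(1,2) aa: {B}
  cell(0,2) baa: {B,S}

Original NTs in T[0,2] deriving "baa": ["B", "S"]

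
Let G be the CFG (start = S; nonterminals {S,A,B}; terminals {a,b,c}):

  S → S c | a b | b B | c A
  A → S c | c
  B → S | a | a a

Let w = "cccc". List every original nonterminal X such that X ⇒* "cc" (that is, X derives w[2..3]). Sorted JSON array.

Convert to CNF:
  S -> S T0 | T0 A | T1 T2 | T2 B
  A -> S T0 | c
  B -> S T0 | T0 A | T1 T1 | T1 T2 | T2 B | a
  T0 -> c
  T1 -> a
  T2 -> b

Fill CYK table bottom-up — only the sub-triangle for w[2..3]:
  cell(2,2) c: {A,T0}  orig:{A}
  cell(3,3) c: {A,T0}  orig:{A}
  cell(2,3) cc: {B,S}

Original NTs in T[2,3] deriving "cc": ["B", "S"]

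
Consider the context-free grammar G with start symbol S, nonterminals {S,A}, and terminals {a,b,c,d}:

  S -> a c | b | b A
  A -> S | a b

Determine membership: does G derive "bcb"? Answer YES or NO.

Convert to CNF:
  S -> T0 T2 | T1 A | b
  A -> T0 T1 | T0 T2 | T1 A | b
  T0 -> a
  T1 -> b
  T2 -> c

Fill CYK table bottom-up:
  [0..0]={A,S,T1}  "b"  orig:{A,S}
  [1..1]={T2}  "c"  orig:{}
  [2..2]={A,S,T1}  "b"  orig:{A,S}
  [0..1]=∅  "bc"
  [1..2]=∅  "cb"
  [0..2]=∅  "bcb"

S ∉ T[0,2] ⇒ NO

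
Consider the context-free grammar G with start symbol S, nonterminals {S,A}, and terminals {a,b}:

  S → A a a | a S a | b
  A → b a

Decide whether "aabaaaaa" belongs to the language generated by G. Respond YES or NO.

Convert to CNF:
  S -> A X2 | T1 X3 | b
  A -> T0 T1
  T0 -> b
  T1 -> a
  X2 -> T1 T1
  X3 -> S T1

CYK fill:
  cell(0,0) a: {T1}  orig:{}
  cell(1,1) a: {T1}  orig:{}
  cell(2,2) b: {S,T0}  orig:{S}
  cell(3,3) a: {T1}  orig:{}
  cell(4,4) a: {T1}  orig:{}
  cell(5,5) a: {T1}  orig:{}
  cell(6,6) a: {T1}  orig:{}
  cell(7,7) a: {T1}  orig:{}
  cell(0,1) aa: {X2}  orig:{}
  cell(1,2) ab: ∅
  cell(2,3) ba: {A,X3}  orig:{A}
  cell(3,4) aa: {X2}  orig:{}
  cell(4,5) aa: {X2}  orig:{}
  cell(5,6) aa: {X2}  orig:{}
  cell(6,7) aa: {X2}  orig:{}
  cell(0,2) aab: ∅
  cell(1,3) aba: {S}
  cell(2,4) baa: ∅
  cell(3,5) aaa: ∅
  cell(4,6) aaa: ∅
  cell(5,7) aaa: ∅
  cell(0,3) aaba: ∅
  cell(1,4) abaa: {X3}  orig:{}
  cell(2,5) baaa: {S}
  cell(3,6) aaaa: ∅
  cell(4,7) aaaa: ∅
  cell(0,4) aabaa: {S}
  cell(1,5) abaaa: ∅
  cell(2,6) baaaa: {X3}  orig:{}
  cell(3,7) aaaaa: ∅
  cell(0,5) aabaaa: {X3}  orig:{}
  cell(1,6) abaaaa: {S}
  cell(2,7) baaaaa: ∅
  cell(0,6) aabaaaa: ∅
  cell(1,7) abaaaaa: {X3}  orig:{}
  cell(0,7) aabaaaaa: {S}

S ∈ T[0,7] ⇒ YES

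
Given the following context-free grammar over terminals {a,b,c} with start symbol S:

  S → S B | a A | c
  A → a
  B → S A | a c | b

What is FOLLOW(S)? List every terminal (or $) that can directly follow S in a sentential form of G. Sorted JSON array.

FIRST sets, iterate to fixpoint:
pass 1:
  A via A→a: +{a}
  B via B→a c: +{a}
  B via B→b: +{b}
  S via S→a A: +{a}
  S via S→c: +{c}
  FIRST[S]={a,c}  FIRST[A]={a}  FIRST[B]={a,b}
pass 2:
  B via B→S A: +{c}
  FIRST[S]={a,c}  FIRST[A]={a}  FIRST[B]={a,b,c}
pass 3: (stable)
  FIRST[S]={a,c}  FIRST[A]={a}  FIRST[B]={a,b,c}

FOLLOW iteration:
FOLLOW(S) := {$}
[1]
  B→S A: FOLLOW(S) ⊇ FIRST(A) = {a}; new: +{a}
  S→S B: FOLLOW(S) ⊇ FIRST(B) = {a,b,c}; new: +{b,c}
  S→S B: FOLLOW(B) ⊇ FOLLOW(S) ⊇ {$,a,b,c}; new: +{$,a,b,c}
  S→a A: FOLLOW(A) ⊇ FOLLOW(S) ⊇ {$,a,b,c}; new: +{$,a,b,c}
  FOLLOW(S)={$,a,b,c}  FOLLOW(A)={$,a,b,c}  FOLLOW(B)={$,a,b,c}
[2] done
  FOLLOW(S)={$,a,b,c}  FOLLOW(A)={$,a,b,c}  FOLLOW(B)={$,a,b,c}

FOLLOW(S) = ["$", "a", "b", "c"]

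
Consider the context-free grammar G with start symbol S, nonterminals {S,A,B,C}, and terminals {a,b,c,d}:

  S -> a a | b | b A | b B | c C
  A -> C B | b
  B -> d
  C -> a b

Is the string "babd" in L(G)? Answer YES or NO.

CNF form of G:
  S -> T0 T0 | T1 A | T1 B | T2 C | b
  A -> C B | b
  B -> d
  C -> T0 T1
  T0 -> a
  T1 -> b
  T2 -> c

Fill CYK table bottom-up:
  cell(0,0) b: {A,S,T1}  orig:{A,S}
  cell(1,1) a: {T0}  orig:{}
  cell(2,2) b: {A,S,T1}  orig:{A,S}
  cell(3,3) d: {B}
  cell(0,1) ba: ∅
  cell(1,2) ab: {C}
  cell(2,3) bd: {S}
  cell(0,2) bab: ∅
  cell(1,3) abd: {A}
  cell(0,3) babd: {S}

S ∈ T[0,3] ⇒ YES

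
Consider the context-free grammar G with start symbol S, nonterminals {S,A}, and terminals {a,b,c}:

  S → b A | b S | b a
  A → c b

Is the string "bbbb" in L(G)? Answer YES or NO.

Convert to CNF:
  S -> T1 A | T1 S | T1 T2
  A -> T0 T1
  T0 -> c
  T1 -> b
  T2 -> a

CYK fill:
  cell(0,0) b: {T1}  orig:{}
  cell(1,1) b: {T1}  orig:{}
  cell(2,2) b: {T1}  orig:{}
  cell(3,3) b: {T1}  orig:{}
  cell(0,1) bb: ∅
  cell(1,2) bb: ∅
  cell(2,3) bb: ∅
  cell(0,2) bbb: ∅
  cell(1,3) bbb: ∅
  cell(0,3) bbbb: ∅

S ∉ T[0,3] ⇒ NO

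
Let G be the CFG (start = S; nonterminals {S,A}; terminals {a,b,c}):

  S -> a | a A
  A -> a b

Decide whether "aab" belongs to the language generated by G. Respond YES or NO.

Convert to CNF:
  S -> T0 A | a
  A -> T0 T1
  T0 -> a
  T1 -> b

CYK table (by increasing span):
  T[0,0] 'a' = {S,T0}  orig:{S}
  T[1,1] 'a' = {S,T0}  orig:{S}
  T[2,2] 'b' = {T1}  orig:{}
  T[0,1] 'aa' = ∅
  T[1,2] 'ab' = {A}
  T[0,2] 'aab' = {S}

S ∈ T[0,2] ⇒ YES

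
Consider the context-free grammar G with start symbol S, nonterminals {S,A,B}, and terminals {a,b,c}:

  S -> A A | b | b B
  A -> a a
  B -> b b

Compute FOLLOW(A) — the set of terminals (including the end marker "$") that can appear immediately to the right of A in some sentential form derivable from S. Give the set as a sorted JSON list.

FIRST iteration:
round 1:
  A via A→a a: +{a}
  B via B→b b: +{b}
  S via S→A A: +{a}
  S via S→b: +{b}
  FIRST(S)={a,b}  FIRST(A)={a}  FIRST(B)={b}
round 2: (stable)
  FIRST(S)={a,b}  FIRST(A)={a}  FIRST(B)={b}

FOLLOW sets:
seed FOLLOW(S) with $
[1]
  S→A A: FOLLOW(A) ⊇ FIRST(A) = {a}; new: +{a}
  S→A A: FOLLOW(A) ⊇ FOLLOW(S) ⊇ {$}; new: +{$}
  S→b B: FOLLOW(B) ⊇ FOLLOW(S) ⊇ {$}; new: +{$}
  FOLLOW(S)={$}  FOLLOW(A)={$,a}  FOLLOW(B)={$}
[2] (no change)
  FOLLOW(S)={$}  FOLLOW(A)={$,a}  FOLLOW(B)={$}

FOLLOW(A) = ["$", "a"]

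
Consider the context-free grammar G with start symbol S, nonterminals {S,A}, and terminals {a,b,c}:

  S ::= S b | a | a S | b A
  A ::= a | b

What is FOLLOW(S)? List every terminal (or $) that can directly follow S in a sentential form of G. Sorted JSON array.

FIRST sets, iterate to fixpoint:
round 1:
  A via A→a: +{a}
  A via A→b: +{b}
  S via S→a: +{a}
  S via S→b A: +{b}
  S: {a,b}  A: {a,b}
round 2: (no change)
  S: {a,b}  A: {a,b}

Compute FOLLOW by fixpoint:
seed FOLLOW(S) with $
iter 1:
  S→S b: FOLLOW(S) ⊇ FIRST(b) = {b}; new: +{b}
  S→b A: FOLLOW(A) ⊇ FOLLOW(S) ⊇ {$,b}; new: +{$,b}
  FOLLOW[S]={$,b}  FOLLOW[A]={$,b}
iter 2: (stable)
  FOLLOW[S]={$,b}  FOLLOW[A]={$,b}

FOLLOW(S) = ["$", "b"]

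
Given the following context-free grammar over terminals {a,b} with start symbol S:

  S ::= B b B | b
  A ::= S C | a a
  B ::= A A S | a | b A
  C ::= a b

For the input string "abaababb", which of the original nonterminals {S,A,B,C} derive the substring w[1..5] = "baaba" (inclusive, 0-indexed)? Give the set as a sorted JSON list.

Convert to CNF:
  S -> B X3 | b
  A -> S C | T0 T0
  B -> A X2 | T1 A | a
  C -> T0 T1
  T0 -> a
  T1 -> b
  X2 -> A S
  X3 -> T1 B

Fill CYK table bottom-up — only the sub-triangle for w[1..5]:
  T[1,1] 'b' = {S,T1}  orig:{S}
  T[2,2] 'a' = {B,T0}  orig:{B}
  T[3,3] 'a' = {B,T0}  orig:{B}
  T[4,4] 'b' = {S,T1}  orig:{S}
  T[5,5] 'a' = {B,T0}  orig:{B}
  T[1,2] 'ba' = {X3}  orig:{}
  T[2,3] 'aa' = {A}
  T[3,4] 'ab' = {C}
  T[4,5] 'ba' = {X3}  orig:{}
  T[1,3] 'baa' = {B}
  T[2,4] 'aab' = {X2}  orig:{}
  T[3,5] 'aba' = {S}
  T[1,4] 'baab' = ∅
  T[2,5] 'aaba' = ∅
  T[1,5] 'baaba' = {S}

Original NTs in T[1,5] deriving "baaba": ["S"]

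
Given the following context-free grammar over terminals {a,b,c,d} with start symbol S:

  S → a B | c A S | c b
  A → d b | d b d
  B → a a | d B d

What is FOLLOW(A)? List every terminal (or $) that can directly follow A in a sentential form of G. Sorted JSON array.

FIRST sets, iterate to fixpoint:
round 1:
  A via A→d b: +{d}
  B via B→a a: +{a}
  B via B→d B d: +{d}
  S via S→a B: +{a}
  S via S→c A S: +{c}
  FIRST(S)={a,c}  FIRST(A)={d}  FIRST(B)={a,d}
round 2: done
  FIRST(S)={a,c}  FIRST(A)={d}  FIRST(B)={a,d}

Compute FOLLOW by fixpoint:
FOLLOW(S) := {$}
iter 1:
  B→d B d: FOLLOW(B) ⊇ FIRST(d) = {d}; new: +{d}
  S→a B: FOLLOW(B) ⊇ FOLLOW(S) ⊇ {$}; new: +{$}
  S→c A S: FOLLOW(A) ⊇ FIRST(S) = {a,c}; new: +{a,c}
  FOLLOW[S]={$}  FOLLOW[A]={a,c}  FOLLOW[B]={$,d}
iter 2: (stable)
  FOLLOW[S]={$}  FOLLOW[A]={a,c}  FOLLOW[B]={$,d}

FOLLOW(A) = ["a", "c"]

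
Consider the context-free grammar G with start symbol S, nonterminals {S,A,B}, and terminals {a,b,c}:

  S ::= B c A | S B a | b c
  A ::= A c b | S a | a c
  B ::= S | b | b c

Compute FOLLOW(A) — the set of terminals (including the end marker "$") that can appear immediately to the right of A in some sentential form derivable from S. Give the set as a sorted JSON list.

Compute FIRST by fixpoint:
[1]
  A via A→a c: +{a}
  B via B→b: +{b}
  S via S→B c A: +{b}
  FIRST(S)={b}  FIRST(A)={a}  FIRST(B)={b}
[2]
  A via A→S a: +{b}
  FIRST(S)={b}  FIRST(A)={a,b}  FIRST(B)={b}
[3] — fixpoint
  FIRST(S)={b}  FIRST(A)={a,b}  FIRST(B)={b}

FOLLOW iteration:
seed FOLLOW(S) with $
iter 1:
  A→A c b: FOLLOW(A) ⊇ FIRST(c) = {c}; new: +{c}
  A→S a: FOLLOW(S) ⊇ FIRST(a) = {a}; new: +{a}
  S→B c A: FOLLOW(B) ⊇ FIRST(c) = {c}; new: +{c}
  S→B c A: FOLLOW(A) ⊇ FOLLOW(S) ⊇ {$,a}; new: +{$,a}
  S→S B a: FOLLOW(S) ⊇ FIRST(B) = {b}; new: +{b}
  S→S B a: FOLLOW(B) ⊇ FIRST(a) = {a}; new: +{a}
  FOLLOW(S)={$,a,b}  FOLLOW(A)={$,a,c}  FOLLOW(B)={a,c}
iter 2:
  B→S: FOLLOW(S) ⊇ FOLLOW(B) ⊇ {a,c}; new: +{c}
  S→B c A: FOLLOW(A) ⊇ FOLLOW(S) ⊇ {$,a,b,c}; new: +{b}
  FOLLOW(S)={$,a,b,c}  FOLLOW(A)={$,a,b,c}  FOLLOW(B)={a,c}
iter 3: done
  FOLLOW(S)={$,a,b,c}  FOLLOW(A)={$,a,b,c}  FOLLOW(B)={a,c}

FOLLOW(A) = ["$", "a", "b", "c"]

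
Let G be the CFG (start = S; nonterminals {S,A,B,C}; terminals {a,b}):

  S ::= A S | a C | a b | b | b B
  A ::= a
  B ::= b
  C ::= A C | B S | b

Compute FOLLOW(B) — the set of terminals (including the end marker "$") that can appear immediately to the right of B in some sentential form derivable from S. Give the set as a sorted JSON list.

Compute FIRST by fixpoint:
[1]
  A via A→a: +{a}
  B via B→b: +{b}
  C via C→A C: +{a}
  C via C→B S: +{b}
  S via S→A S: +{a}
  S via S→b: +{b}
  S: {a,b}  A: {a}  B: {b}  C: {a,b}
[2] done
  S: {a,b}  A: {a}  B: {b}  C: {a,b}

FOLLOW sets:
initialize: $ ∈ FOLLOW(S)
pass 1:
  C→A C: FOLLOW(A) ⊇ FIRST(C) = {a,b}; new: +{a,b}
  C→B S: FOLLOW(B) ⊇ FIRST(S) = {a,b}; new: +{a,b}
  S→a C: FOLLOW(C) ⊇ FOLLOW(S) ⊇ {$}; new: +{$}
  S→b B: FOLLOW(B) ⊇ FOLLOW(S) ⊇ {$}; new: +{$}
  FOLLOW(S)={$}  FOLLOW(A)={a,b}  FOLLOW(B)={$,a,b}  FOLLOW(C)={$}
pass 2: (no change)
  FOLLOW(S)={$}  FOLLOW(A)={a,b}  FOLLOW(B)={$,a,b}  FOLLOW(C)={$}

FOLLOW(B) = ["$", "a", "b"]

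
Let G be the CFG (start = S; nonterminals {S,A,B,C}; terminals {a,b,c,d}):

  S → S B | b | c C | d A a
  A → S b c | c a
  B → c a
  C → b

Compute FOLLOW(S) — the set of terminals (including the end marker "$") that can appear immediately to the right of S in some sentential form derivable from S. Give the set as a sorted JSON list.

Compute FIRST by fixpoint:
iter 1:
  A via A→c a: +{c}
  B via B→c a: +{c}
  C via C→b: +{b}
  S via S→b: +{b}
  S via S→c C: +{c}
  S via S→d A a: +{d}
  FIRST[S]={b,c,d}  FIRST[A]={c}  FIRST[B]={c}  FIRST[C]={b}
iter 2:
  A via A→S b c: +{b,d}
  FIRST[S]={b,c,d}  FIRST[A]={b,c,d}  FIRST[B]={c}  FIRST[C]={b}
iter 3: done
  FIRST[S]={b,c,d}  FIRST[A]={b,c,d}  FIRST[B]={c}  FIRST[C]={b}

FOLLOW iteration:
seed FOLLOW(S) with $
[1]
  A→S b c: FOLLOW(S) ⊇ FIRST(b) = {b}; new: +{b}
  S→S B: FOLLOW(S) ⊇ FIRST(B) = {c}; new: +{c}
  S→S B: FOLLOW(B) ⊇ FOLLOW(S) ⊇ {$,b,c}; new: +{$,b,c}
  S→c C: FOLLOW(C) ⊇ FOLLOW(S) ⊇ {$,b,c}; new: +{$,b,c}
  S→d A a: FOLLOW(A) ⊇ FIRST(a) = {a}; new: +{a}
  S: {$,b,c}  A: {a}  B: {$,b,c}  C: {$,b,c}
[2] (stable)
  S: {$,b,c}  A: {a}  B: {$,b,c}  C: {$,b,c}

FOLLOW(S) = ["$", "b", "c"]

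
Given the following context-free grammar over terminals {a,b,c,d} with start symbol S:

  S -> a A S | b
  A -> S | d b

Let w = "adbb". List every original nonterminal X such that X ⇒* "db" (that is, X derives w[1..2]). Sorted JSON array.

Convert to CNF:
  S -> T0 X4 | b
  A -> T0 X3 | T1 T2 | b
  T0 -> a
  T1 -> d
  T2 -> b
  X3 -> A S
  X4 -> A S

Fill CYK table bottom-up (cells [i..j] with 1 ≤ i ≤ j ≤ 2 only):
  [1..1]={T1}  "d"  orig:{}
  [2..2]={A,S,T2}  "b"  orig:{A,S}
  [1..2]={A}  "db"

Original NTs in T[1,2] deriving "db": ["A"]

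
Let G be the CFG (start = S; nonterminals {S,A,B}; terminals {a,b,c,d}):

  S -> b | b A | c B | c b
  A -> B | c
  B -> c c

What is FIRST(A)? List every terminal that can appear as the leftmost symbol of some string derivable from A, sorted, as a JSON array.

Compute FIRST by fixpoint:
[1]
  A via A→c: +{c}
  B via B→c c: +{c}
  S via S→b: +{b}
  S via S→c B: +{c}
  S: {b,c}  A: {c}  B: {c}
[2] (stable)
  S: {b,c}  A: {c}  B: {c}

FIRST(A) = ["c"]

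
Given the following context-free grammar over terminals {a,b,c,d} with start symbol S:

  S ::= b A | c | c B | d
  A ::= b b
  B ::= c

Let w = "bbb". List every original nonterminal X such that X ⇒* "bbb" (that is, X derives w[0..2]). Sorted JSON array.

CNF form of G:
  S -> T0 A | T1 B | c | d
  A -> T0 T0
  B -> c
  T0 -> b
  T1 -> c

Fill CYK table bottom-up — only the sub-triangle for w[0..2]:
  [0..0]={T0}  "b"  orig:{}
  [1..1]={T0}  "b"  orig:{}
  [2..2]={T0}  "b"  orig:{}
  [0..1]={A}  "bb"
  [1..2]={A}  "bb"
  [0..2]={S}  "bbb"

Original NTs in T[0,2] deriving "bbb": ["S"]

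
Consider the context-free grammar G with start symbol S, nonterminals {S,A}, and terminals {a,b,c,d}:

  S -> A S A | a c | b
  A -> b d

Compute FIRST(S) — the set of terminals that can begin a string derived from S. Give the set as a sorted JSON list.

FIRST iteration:
[1]
  A via A→b d: +{b}
  S via S→A S A: +{b}
  S via S→a c: +{a}
  FIRST[S]={a,b}  FIRST[A]={b}
[2] (stable)
  FIRST[S]={a,b}  FIRST[A]={b}

FIRST(S) = ["a", "b"]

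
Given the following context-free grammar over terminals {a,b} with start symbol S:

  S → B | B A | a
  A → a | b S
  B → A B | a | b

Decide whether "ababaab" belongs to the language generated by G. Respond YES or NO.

CNF form of G:
  S -> A B | B A | a | b
  A -> T0 S | a
  B -> A B | a | b
  T0 -> b

CYK fill:
  cell(0,0) a: {A,B,S}
  cell(1,1) b: {B,S,T0}  orig:{B,S}
  cell(2,2) a: {A,B,S}
  cell(3,3) b: {B,S,T0}  orig:{B,S}
  cell(4,4) a: {A,B,S}
  cell(5,5) a: {A,B,S}
  cell(6,6) b: {B,S,T0}  orig:{B,S}
  cell(0,1) ab: {B,S}
  cell(1,2) ba: {A,S}
  cell(2,3) ab: {B,S}
  cell(3,4) ba: {A,S}
  cell(4,5) aa: {B,S}
  cell(5,6) ab: {B,S}
  cell(0,2) aba: {S}
  cell(1,3) bab: {A,B,S}
  cell(2,4) aba: {S}
  cell(3,5) baa: {A,B,S}
  cell(4,6) aab: {B,S}
  cell(0,3) abab: {B,S}
  cell(1,4) baba: {A,B,S}
  cell(2,5) abaa: {B,S}
  cell(3,6) baab: {A,B,S}
  cell(0,4) ababa: {B,S}
  cell(1,5) babaa: {A,B,S}
  cell(2,6) abaab: {B,S}
  cell(0,5) ababaa: {B,S}
  cell(1,6) babaab: {A,B,S}
  cell(0,6) ababaab: {B,S}

S ∈ T[0,6] ⇒ YES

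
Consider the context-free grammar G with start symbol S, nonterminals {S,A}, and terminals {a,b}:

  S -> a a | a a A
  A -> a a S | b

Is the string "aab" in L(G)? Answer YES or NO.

Convert to CNF:
  S -> T0 T0 | T0 X2
  A -> T0 X1 | b
  T0 -> a
  X1 -> T0 S
  X2 -> T0 A

CYK table (by increasing span):
  cell(0,0) a: {T0}  orig:{}
  cell(1,1) a: {T0}  orig:{}
  cell(2,2) b: {A}
  cell(0,1) aa: {S}
  cell(1,2) ab: {X2}  orig:{}
  cell(0,2) aab: {S}

S ∈ T[0,2] ⇒ YES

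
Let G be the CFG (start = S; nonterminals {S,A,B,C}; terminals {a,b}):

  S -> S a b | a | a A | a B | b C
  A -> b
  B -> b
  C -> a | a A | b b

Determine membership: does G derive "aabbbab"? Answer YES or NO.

CNF form of G:
  S -> S X2 | T0 A | T0 B | T1 C | a
  A -> b
  B -> b
  C -> T0 A | T1 T1 | a
  T0 -> a
  T1 -> b
  X2 -> T0 T1

Fill CYK table bottom-up:
  T[0,0] 'a' = {C,S,T0}  orig:{C,S}
  T[1,1] 'a' = {C,S,T0}  orig:{C,S}
  T[2,2] 'b' = {A,B,T1}  orig:{A,B}
  T[3,3] 'b' = {A,B,T1}  orig:{A,B}
  T[4,4] 'b' = {A,B,T1}  orig:{A,B}
  T[5,5] 'a' = {C,S,T0}  orig:{C,S}
  T[6,6] 'b' = {A,B,T1}  orig:{A,B}
  T[0,1] 'aa' = ∅
  T[1,2] 'ab' = {C,S,X2}  orig:{C,S}
  T[2,3] 'bb' = {C}
  T[3,4] 'bb' = {C}
  T[4,5] 'ba' = {S}
  T[5,6] 'ab' = {C,S,X2}  orig:{C,S}
  T[0,2] 'aab' = {S}
  T[1,3] 'abb' = ∅
  T[2,4] 'bbb' = {S}
  T[3,5] 'bba' = ∅
  T[4,6] 'bab' = {S}
  T[0,3] 'aabb' = ∅
  T[1,4] 'abbb' = ∅
  T[2,5] 'bbba' = ∅
  T[3,6] 'bbab' = ∅
  T[0,4] 'aabbb' = ∅
  T[1,5] 'abbba' = ∅
  T[2,6] 'bbbab' = {S}
  T[0,5] 'aabbba' = ∅
  T[1,6] 'abbbab' = ∅
  T[0,6] 'aabbbab' = ∅

S ∉ T[0,6] ⇒ NO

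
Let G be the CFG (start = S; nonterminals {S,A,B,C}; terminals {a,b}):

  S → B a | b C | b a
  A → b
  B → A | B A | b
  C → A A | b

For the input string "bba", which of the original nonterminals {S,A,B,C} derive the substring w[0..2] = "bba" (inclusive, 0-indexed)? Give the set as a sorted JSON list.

Convert to CNF:
  S -> B T0 | T1 C | T1 T0
  A -> b
  B -> B A | b
  C -> A A | b
  T0 -> a
  T1 -> b

Fill CYK table bottom-up (cells [i..j] with 0 ≤ i ≤ j ≤ 2 only):
  cell(0,0) b: {A,B,C,T1}  orig:{A,B,C}
  cell(1,1) b: {A,B,C,T1}  orig:{A,B,C}
  cell(2,2) a: {T0}  orig:{}
  cell(0,1) bb: {B,C,S}
  cell(1,2) ba: {S}
  cell(0,2) bba: {S}

Original NTs in T[0,2] deriving "bba": ["S"]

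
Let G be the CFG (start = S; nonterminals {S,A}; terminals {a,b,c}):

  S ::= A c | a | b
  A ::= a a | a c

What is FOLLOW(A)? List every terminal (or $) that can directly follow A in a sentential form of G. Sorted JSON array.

FIRST sets, iterate to fixpoint:
[1]
  A via A→a a: +{a}
  S via S→A c: +{a}
  S via S→b: +{b}
  S: {a,b}  A: {a}
[2] — fixpoint
  S: {a,b}  A: {a}

Compute FOLLOW by fixpoint:
seed FOLLOW(S) with $
[1]
  S→A c: FOLLOW(A) ⊇ FIRST(c) = {c}; new: +{c}
  FOLLOW[S]={$}  FOLLOW[A]={c}
[2] (no change)
  FOLLOW[S]={$}  FOLLOW[A]={c}

FOLLOW(A) = ["c"]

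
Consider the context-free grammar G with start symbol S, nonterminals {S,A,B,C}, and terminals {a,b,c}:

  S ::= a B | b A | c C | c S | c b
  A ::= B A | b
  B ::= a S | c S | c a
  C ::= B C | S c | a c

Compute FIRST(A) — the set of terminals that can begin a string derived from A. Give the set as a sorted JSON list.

FIRST iteration:
[1]
  A via A→b: +{b}
  B via B→a S: +{a}
  B via B→c S: +{c}
  C via C→B C: +{a,c}
  S via S→a B: +{a}
  S via S→b A: +{b}
  S via S→c C: +{c}
  S: {a,b,c}  A: {b}  B: {a,c}  C: {a,c}
[2]
  A via A→B A: +{a,c}
  C via C→S c: +{b}
  S: {a,b,c}  A: {a,b,c}  B: {a,c}  C: {a,b,c}
[3] done
  S: {a,b,c}  A: {a,b,c}  B: {a,c}  C: {a,b,c}

FIRST(A) = ["a", "b", "c"]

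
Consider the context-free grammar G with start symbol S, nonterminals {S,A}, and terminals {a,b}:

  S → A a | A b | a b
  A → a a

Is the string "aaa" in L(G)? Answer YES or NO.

CNF form of G:
  S -> A T0 | A T1 | T0 T1
  A -> T0 T0
  T0 -> a
  T1 -> b

Fill CYK table bottom-up:
  T[0,0] 'a' = {T0}  orig:{}
  T[1,1] 'a' = {T0}  orig:{}
  T[2,2] 'a' = {T0}  orig:{}
  T[0,1] 'aa' = {A}
  T[1,2] 'aa' = {A}
  T[0,2] 'aaa' = {S}

S ∈ T[0,2] ⇒ YES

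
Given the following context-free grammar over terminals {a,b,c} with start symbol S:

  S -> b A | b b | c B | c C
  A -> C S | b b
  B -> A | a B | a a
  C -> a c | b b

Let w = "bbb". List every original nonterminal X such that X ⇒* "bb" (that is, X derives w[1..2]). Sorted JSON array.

Convert to CNF:
  S -> T0 A | T0 T0 | T2 B | T2 C
  A -> C S | T0 T0
  B -> C S | T0 T0 | T1 B | T1 T1
  C -> T0 T0 | T1 T2
  T0 -> b
  T1 -> a
  T2 -> c

CYK table (by increasing span) (cells [i..j] with 1 ≤ i ≤ j ≤ 2 only):
  T[1,1] 'b' = {T0}  orig:{}
  T[2,2] 'b' = {T0}  orig:{}
  T[1,2] 'bb' = {A,B,C,S}

Original NTs in T[1,2] deriving "bb": ["A", "B", "C", "S"]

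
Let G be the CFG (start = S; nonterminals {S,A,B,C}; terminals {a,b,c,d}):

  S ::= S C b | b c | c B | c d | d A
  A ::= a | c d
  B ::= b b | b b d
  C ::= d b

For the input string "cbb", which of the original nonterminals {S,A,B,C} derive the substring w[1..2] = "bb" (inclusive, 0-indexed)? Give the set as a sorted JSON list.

Convert to CNF:
  S -> S X4 | T0 B | T0 T1 | T1 A | T2 T0
  A -> T0 T1 | a
  B -> T2 T2 | T2 X3
  C -> T1 T2
  T0 -> c
  T1 -> d
  T2 -> b
  X3 -> T2 T1
  X4 -> C T2

Fill CYK table bottom-up (cells [i..j] with 1 ≤ i ≤ j ≤ 2 only):
  cell(1,1) b: {T2}  orig:{}
  cell(2,2) b: {T2}  orig:{}
  cell(1,2) bb: {B}

Original NTs in T[1,2] deriving "bb": ["B"]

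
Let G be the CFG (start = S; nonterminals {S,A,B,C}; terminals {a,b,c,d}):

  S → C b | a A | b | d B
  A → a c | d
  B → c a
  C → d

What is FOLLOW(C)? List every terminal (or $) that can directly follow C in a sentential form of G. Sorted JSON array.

FIRST iteration:
pass 1:
  A via A→a c: +{a}
  A via A→d: +{d}
  B via B→c a: +{c}
  C via C→d: +{d}
  S via S→C b: +{d}
  S via S→a A: +{a}
  S via S→b: +{b}
  S: {a,b,d}  A: {a,d}  B: {c}  C: {d}
pass 2: done
  S: {a,b,d}  A: {a,d}  B: {c}  C: {d}

Compute FOLLOW by fixpoint:
initialize: $ ∈ FOLLOW(S)
iter 1:
  S→C b: FOLLOW(C) ⊇ FIRST(b) = {b}; new: +{b}
  S→a A: FOLLOW(A) ⊇ FOLLOW(S) ⊇ {$}; new: +{$}
  S→d B: FOLLOW(B) ⊇ FOLLOW(S) ⊇ {$}; new: +{$}
  S: {$}  A: {$}  B: {$}  C: {b}
iter 2: done
  S: {$}  A: {$}  B: {$}  C: {b}

FOLLOW(C) = ["b"]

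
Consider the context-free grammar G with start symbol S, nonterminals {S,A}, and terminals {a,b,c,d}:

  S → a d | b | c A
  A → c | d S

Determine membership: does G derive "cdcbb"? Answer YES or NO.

Convert to CNF:
  S -> T1 T0 | T2 A | b
  A -> T0 S | c
  T0 -> d
  T1 -> a
  T2 -> c

CYK table (by increasing span):
  cell(0,0) c: {A,T2}  orig:{A}
  cell(1,1) d: {T0}  orig:{}
  cell(2,2) c: {A,T2}  orig:{A}
  cell(3,3) b: {S}
  cell(4,4) b: {S}
  cell(0,1) cd: ∅
  cell(1,2) dc: ∅
  cell(2,3) cb: ∅
  cell(3,4) bb: ∅
  cell(0,2) cdc: ∅
  cell(1,3) dcb: ∅
  cell(2,4) cbb: ∅
  cell(0,3) cdcb: ∅
  cell(1,4) dcbb: ∅
  cell(0,4) cdcbb: ∅

S ∉ T[0,4] ⇒ NO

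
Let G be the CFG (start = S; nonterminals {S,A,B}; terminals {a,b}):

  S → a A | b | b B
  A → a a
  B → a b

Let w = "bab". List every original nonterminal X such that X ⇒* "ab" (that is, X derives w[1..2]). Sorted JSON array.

Convert to CNF:
  S -> T0 A | T1 B | b
  A -> T0 T0
  B -> T0 T1
  T0 -> a
  T1 -> b

CYK fill — only the sub-triangle for w[1..2]:
  T[1,1] 'a' = {T0}  orig:{}
  T[2,2] 'b' = {S,T1}  orig:{S}
  T[1,2] 'ab' = {B}

Original NTs in T[1,2] deriving "ab": ["B"]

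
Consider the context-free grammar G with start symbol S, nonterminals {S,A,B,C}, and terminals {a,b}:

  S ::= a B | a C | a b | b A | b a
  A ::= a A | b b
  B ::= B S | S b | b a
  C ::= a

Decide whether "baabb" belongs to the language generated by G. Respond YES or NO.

CNF form of G:
  S -> T0 B | T0 C | T0 T1 | T1 A | T1 T0
  A -> T0 A | T1 T1
  B -> B S | S T1 | T1 T0
  C -> a
  T0 -> a
  T1 -> b

Fill CYK table bottom-up:
  T[0,0] 'b' = {T1}  orig:{}
  T[1,1] 'a' = {C,T0}  orig:{C}
  T[2,2] 'a' = {C,T0}  orig:{C}
  T[3,3] 'b' = {T1}  orig:{}
  T[4,4] 'b' = {T1}  orig:{}
  T[0,1] 'ba' = {B,S}
  T[1,2] 'aa' = {S}
  T[2,3] 'ab' = {S}
  T[3,4] 'bb' = {A}
  T[0,2] 'baa' = ∅
  T[1,3] 'aab' = {B}
  T[2,4] 'abb' = {A,B}
  T[0,3] 'baab' = {B}
  T[1,4] 'aabb' = {A,S}
  T[0,4] 'baabb' = {S}

S ∈ T[0,4] ⇒ YES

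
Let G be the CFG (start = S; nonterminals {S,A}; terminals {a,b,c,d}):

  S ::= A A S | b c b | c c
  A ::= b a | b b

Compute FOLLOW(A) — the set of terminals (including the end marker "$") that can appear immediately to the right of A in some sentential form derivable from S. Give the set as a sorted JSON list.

Compute FIRST by fixpoint:
pass 1:
  A via A→b a: +{b}
  S via S→A A S: +{b}
  S via S→c c: +{c}
  FIRST(S)={b,c}  FIRST(A)={b}
pass 2: done
  FIRST(S)={b,c}  FIRST(A)={b}

FOLLOW iteration:
initialize: $ ∈ FOLLOW(S)
round 1:
  S→A A S: FOLLOW(A) ⊇ FIRST(A) = {b}; new: +{b}
  S→A A S: FOLLOW(A) ⊇ FIRST(S) = {b,c}; new: +{c}
  S: {$}  A: {b,c}
round 2: (no change)
  S: {$}  A: {b,c}

FOLLOW(A) = ["b", "c"]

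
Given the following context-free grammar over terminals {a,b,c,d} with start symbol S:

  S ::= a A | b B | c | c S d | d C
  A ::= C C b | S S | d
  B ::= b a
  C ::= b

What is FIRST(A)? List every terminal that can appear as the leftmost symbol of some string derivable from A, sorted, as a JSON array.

FIRST iteration:
iter 1:
  A via A→d: +{d}
  B via B→b a: +{b}
  C via C→b: +{b}
  S via S→a A: +{a}
  S via S→b B: +{b}
  S via S→c: +{c}
  S via S→d C: +{d}
  S: {a,b,c,d}  A: {d}  B: {b}  C: {b}
iter 2:
  A via A→C C b: +{b}
  A via A→S S: +{a,c}
  S: {a,b,c,d}  A: {a,b,c,d}  B: {b}  C: {b}
iter 3: done
  S: {a,b,c,d}  A: {a,b,c,d}  B: {b}  C: {b}

FIRST(A) = ["a", "b", "c", "d"]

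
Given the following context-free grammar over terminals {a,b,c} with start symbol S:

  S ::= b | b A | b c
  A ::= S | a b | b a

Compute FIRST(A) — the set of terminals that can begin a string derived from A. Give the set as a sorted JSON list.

FIRST sets, iterate to fixpoint:
[1]
  A via A→a b: +{a}
  A via A→b a: +{b}
  S via S→b: +{b}
  S: {b}  A: {a,b}
[2] (stable)
  S: {b}  A: {a,b}

FIRST(A) = ["a", "b"]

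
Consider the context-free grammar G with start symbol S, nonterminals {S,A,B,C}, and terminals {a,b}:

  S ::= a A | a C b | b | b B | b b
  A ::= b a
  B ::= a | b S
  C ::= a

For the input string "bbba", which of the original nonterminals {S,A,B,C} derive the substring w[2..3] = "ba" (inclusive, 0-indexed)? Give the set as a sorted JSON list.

Convert to CNF:
  S -> T0 B | T0 T0 | T1 A | T1 X2 | b
  A -> T0 T1
  B -> T0 S | a
  C -> a
  T0 -> b
  T1 -> a
  X2 -> C T0

CYK fill — only the sub-triangle for w[2..3]:
  cell(2,2) b: {S,T0}  orig:{S}
  cell(3,3) a: {B,C,T1}  orig:{B,C}
  cell(2,3) ba: {A,S}

Original NTs in T[2,3] deriving "ba": ["A", "S"]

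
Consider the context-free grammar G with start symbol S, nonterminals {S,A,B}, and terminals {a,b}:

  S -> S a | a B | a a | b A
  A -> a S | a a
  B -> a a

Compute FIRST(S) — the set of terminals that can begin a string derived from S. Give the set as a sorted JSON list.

Compute FIRST by fixpoint:
iter 1:
  A via A→a S: +{a}
  B via B→a a: +{a}
  S via S→a B: +{a}
  S via S→b A: +{b}
  FIRST(S)={a,b}  FIRST(A)={a}  FIRST(B)={a}
iter 2: (no change)
  FIRST(S)={a,b}  FIRST(A)={a}  FIRST(B)={a}

FIRST(S) = ["a", "b"]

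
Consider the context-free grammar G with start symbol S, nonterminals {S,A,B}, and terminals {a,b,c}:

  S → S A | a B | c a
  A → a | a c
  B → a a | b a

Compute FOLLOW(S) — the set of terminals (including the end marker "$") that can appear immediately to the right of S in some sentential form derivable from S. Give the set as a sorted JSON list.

FIRST sets, iterate to fixpoint:
pass 1:
  A via A→a: +{a}
  B via B→a a: +{a}
  B via B→b a: +{b}
  S via S→a B: +{a}
  S via S→c a: +{c}
  FIRST(S)={a,c}  FIRST(A)={a}  FIRST(B)={a,b}
pass 2: done
  FIRST(S)={a,c}  FIRST(A)={a}  FIRST(B)={a,b}

FOLLOW sets:
initialize: $ ∈ FOLLOW(S)
[1]
  S→S A: FOLLOW(S) ⊇ FIRST(A) = {a}; new: +{a}
  S→S A: FOLLOW(A) ⊇ FOLLOW(S) ⊇ {$,a}; new: +{$,a}
  S→a B: FOLLOW(B) ⊇ FOLLOW(S) ⊇ {$,a}; new: +{$,a}
  FOLLOW(S)={$,a}  FOLLOW(A)={$,a}  FOLLOW(B)={$,a}
[2] (stable)
  FOLLOW(S)={$,a}  FOLLOW(A)={$,a}  FOLLOW(B)={$,a}

FOLLOW(S) = ["$", "a"]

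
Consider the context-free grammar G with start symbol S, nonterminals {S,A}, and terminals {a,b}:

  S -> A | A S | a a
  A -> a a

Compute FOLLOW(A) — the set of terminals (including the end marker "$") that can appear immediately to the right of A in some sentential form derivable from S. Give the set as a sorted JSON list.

Compute FIRST by fixpoint:
pass 1:
  A via A→a a: +{a}
  S via S→A: +{a}
  S: {a}  A: {a}
pass 2: (no change)
  S: {a}  A: {a}

FOLLOW iteration:
FOLLOW(S) := {$}
iter 1:
  S→A: FOLLOW(A) ⊇ FOLLOW(S) ⊇ {$}; new: +{$}
  S→A S: FOLLOW(A) ⊇ FIRST(S) = {a}; new: +{a}
  FOLLOW[S]={$}  FOLLOW[A]={$,a}
iter 2: — fixpoint
  FOLLOW[S]={$}  FOLLOW[A]={$,a}

FOLLOW(A) = ["$", "a"]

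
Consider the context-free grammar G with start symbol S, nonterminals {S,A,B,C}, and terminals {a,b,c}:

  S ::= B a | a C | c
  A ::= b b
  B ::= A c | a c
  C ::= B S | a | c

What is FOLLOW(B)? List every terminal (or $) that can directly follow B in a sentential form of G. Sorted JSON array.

FIRST iteration:
iter 1:
  A via A→b b: +{b}
  B via B→A c: +{b}
  B via B→a c: +{a}
  C via C→B S: +{a,b}
  C via C→c: +{c}
  S via S→B a: +{a,b}
  S via S→c: +{c}
  S: {a,b,c}  A: {b}  B: {a,b}  C: {a,b,c}
iter 2: — fixpoint
  S: {a,b,c}  A: {b}  B: {a,b}  C: {a,b,c}

FOLLOW sets:
initialize: $ ∈ FOLLOW(S)
round 1:
  B→A c: FOLLOW(A) ⊇ FIRST(c) = {c}; new: +{c}
  C→B S: FOLLOW(B) ⊇ FIRST(S) = {a,b,c}; new: +{a,b,c}
  S→a C: FOLLOW(C) ⊇ FOLLOW(S) ⊇ {$}; new: +{$}
  S: {$}  A: {c}  B: {a,b,c}  C: {$}
round 2: done
  S: {$}  A: {c}  B: {a,b,c}  C: {$}

FOLLOW(B) = ["a", "b", "c"]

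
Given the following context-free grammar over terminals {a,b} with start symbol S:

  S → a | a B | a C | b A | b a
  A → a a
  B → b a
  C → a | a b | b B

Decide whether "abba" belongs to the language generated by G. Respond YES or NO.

CNF form of G:
  S -> T0 B | T0 C | T1 A | T1 T0 | a
  A -> T0 T0
  B -> T1 T0
  C -> T0 T1 | T1 B | a
  T0 -> a
  T1 -> b

CYK fill:
  [0..0]={C,S,T0}  "a"  orig:{C,S}
  [1..1]={T1}  "b"  orig:{}
  [2..2]={T1}  "b"  orig:{}
  [3..3]={C,S,T0}  "a"  orig:{C,S}
  [0..1]={C}  "ab"
  [1..2]=∅  "bb"
  [2..3]={B,S}  "ba"
  [0..2]=∅  "abb"
  [1..3]={C}  "bba"
  [0..3]={S}  "abba"

S ∈ T[0,3] ⇒ YES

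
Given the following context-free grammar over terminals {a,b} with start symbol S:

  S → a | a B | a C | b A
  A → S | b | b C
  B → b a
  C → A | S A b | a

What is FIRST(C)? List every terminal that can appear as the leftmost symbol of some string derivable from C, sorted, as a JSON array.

FIRST sets, iterate to fixpoint:
iter 1:
  A via A→b: +{b}
  B via B→b a: +{b}
  C via C→A: +{b}
  C via C→a: +{a}
  S via S→a: +{a}
  S via S→b A: +{b}
  FIRST[S]={a,b}  FIRST[A]={b}  FIRST[B]={b}  FIRST[C]={a,b}
iter 2:
  A via A→S: +{a}
  FIRST[S]={a,b}  FIRST[A]={a,b}  FIRST[B]={b}  FIRST[C]={a,b}
iter 3: (no change)
  FIRST[S]={a,b}  FIRST[A]={a,b}  FIRST[B]={b}  FIRST[C]={a,b}

FIRST(C) = ["a", "b"]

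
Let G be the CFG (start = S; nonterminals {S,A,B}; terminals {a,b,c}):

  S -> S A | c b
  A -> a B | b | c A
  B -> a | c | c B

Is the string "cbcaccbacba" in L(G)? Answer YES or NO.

Convert to CNF:
  S -> S A | T1 T2
  A -> T0 B | T1 A | b
  B -> T1 B | a | c
  T0 -> a
  T1 -> c
  T2 -> b

Fill CYK table bottom-up:
  T[0,0] 'c' = {B,T1}  orig:{B}
  T[1,1] 'b' = {A,T2}  orig:{A}
  T[2,2] 'c' = {B,T1}  orig:{B}
  T[3,3] 'a' = {B,T0}  orig:{B}
  T[4,4] 'c' = {B,T1}  orig:{B}
  T[5,5] 'c' = {B,T1}  orig:{B}
  T[6,6] 'b' = {A,T2}  orig:{A}
  T[7,7] 'a' = {B,T0}  orig:{B}
  T[8,8] 'c' = {B,T1}  orig:{B}
  T[9,9] 'b' = {A,T2}  orig:{A}
  T[10,10] 'a' = {B,T0}  orig:{B}
  T[0,1] 'cb' = {A,S}
  T[1,2] 'bc' = ∅
  T[2,3] 'ca' = {B}
  T[3,4] 'ac' = {A}
  T[4,5] 'cc' = {B}
  T[5,6] 'cb' = {A,S}
  T[6,7] 'ba' = ∅
  T[7,8] 'ac' = {A}
  T[8,9] 'cb' = {A,S}
  T[9,10] 'ba' = ∅
  T[0,2] 'cbc' = ∅
  T[1,3] 'bca' = ∅
  T[2,4] 'cac' = {A}
  T[3,5] 'acc' = {A}
  T[4,6] 'ccb' = {A}
  T[5,7] 'cba' = ∅
  T[6,8] 'bac' = ∅
  T[7,9] 'acb' = ∅
  T[8,10] 'cba' = ∅
  T[0,3] 'cbca' = ∅
  T[1,4] 'bcac' = ∅
  T[2,5] 'cacc' = {A}
  T[3,6] 'accb' = ∅
  T[4,7] 'ccba' = ∅
  T[5,8] 'cbac' = {S}
  T[6,9] 'bacb' = ∅
  T[7,10] 'acba' = ∅
  T[0,4] 'cbcac' = {S}
  T[1,5] 'bcacc' = ∅
  T[2,6] 'caccb' = ∅
  T[3,7] 'accba' = ∅
  T[4,8] 'ccbac' = ∅
  T[5,9] 'cbacb' = {S}
  T[6,10] 'bacba' = ∅
  T[0,5] 'cbcacc' = {S}
  T[1,6] 'bcaccb' = ∅
  T[2,7] 'caccba' = ∅
  T[3,8] 'accbac' = ∅
  T[4,9] 'ccbacb' = ∅
  T[5,10] 'cbacba' = ∅
  T[0,6] 'cbcaccb' = {S}
  T[1,7] 'bcaccba' = ∅
  T[2,8] 'caccbac' = ∅
  T[3,9] 'accbacb' = ∅
  T[4,10] 'ccbacba' = ∅
  T[0,7] 'cbcaccba' = ∅
  T[1,8] 'bcaccbac' = ∅
  T[2,9] 'caccbacb' = ∅
  T[3,10] 'accbacba' = ∅
  T[0,8] 'cbcaccbac' = {S}
  T[1,9] 'bcaccbacb' = ∅
  T[2,10] 'caccbacba' = ∅
  T[0,9] 'cbcaccbacb' = {S}
  T[1,10] 'bcaccbacba' = ∅
  T[0,10] 'cbcaccbacba' = ∅

S ∉ T[0,10] ⇒ NO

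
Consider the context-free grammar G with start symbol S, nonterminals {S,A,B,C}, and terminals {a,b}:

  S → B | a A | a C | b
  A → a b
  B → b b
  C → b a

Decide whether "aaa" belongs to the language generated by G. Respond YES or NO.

CNF form of G:
  S -> T0 A | T0 C | T1 T1 | b
  A -> T0 T1
  B -> T1 T1
  C -> T1 T0
  T0 -> a
  T1 -> b

Fill CYK table bottom-up:
  T[0,0] 'a' = {T0}  orig:{}
  T[1,1] 'a' = {T0}  orig:{}
  T[2,2] 'a' = {T0}  orig:{}
  T[0,1] 'aa' = ∅
  T[1,2] 'aa' = ∅
  T[0,2] 'aaa' = ∅

S ∉ T[0,2] ⇒ NO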